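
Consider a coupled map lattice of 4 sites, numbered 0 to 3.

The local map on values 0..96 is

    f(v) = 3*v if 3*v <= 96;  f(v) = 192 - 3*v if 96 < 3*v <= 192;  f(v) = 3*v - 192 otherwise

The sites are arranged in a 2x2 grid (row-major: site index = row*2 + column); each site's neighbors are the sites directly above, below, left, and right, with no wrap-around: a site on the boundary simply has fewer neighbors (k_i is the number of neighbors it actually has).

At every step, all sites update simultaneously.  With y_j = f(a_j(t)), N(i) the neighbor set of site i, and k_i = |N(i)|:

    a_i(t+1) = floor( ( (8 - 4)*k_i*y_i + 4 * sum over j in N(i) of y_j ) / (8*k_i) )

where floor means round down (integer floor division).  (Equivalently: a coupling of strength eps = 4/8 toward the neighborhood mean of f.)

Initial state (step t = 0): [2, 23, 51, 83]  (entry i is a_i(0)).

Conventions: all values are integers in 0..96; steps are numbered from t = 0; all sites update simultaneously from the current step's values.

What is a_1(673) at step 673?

Answer: a_1(673) = 42
Key observation: The state at step 4, [77, 63, 77, 63], reappears at step 10: the system is in a cycle of period 6 from step 4 on.  Therefore the state at step 673 equals the state at step 4 + ((673 - 4) mod 6) = 7, which is [38, 42, 38, 42].

Derivation:
t=0: [2, 23, 51, 83]
t=1: [30, 50, 35, 55]
t=2: [77, 50, 72, 45]
t=3: [36, 45, 36, 45]
t=4: [77, 63, 77, 63]
t=5: [30, 12, 30, 12]
t=6: [76, 49, 76, 49]
t=7: [38, 42, 38, 42]
t=8: [75, 69, 75, 69]
t=9: [28, 19, 28, 19]
t=10: [77, 63, 77, 63]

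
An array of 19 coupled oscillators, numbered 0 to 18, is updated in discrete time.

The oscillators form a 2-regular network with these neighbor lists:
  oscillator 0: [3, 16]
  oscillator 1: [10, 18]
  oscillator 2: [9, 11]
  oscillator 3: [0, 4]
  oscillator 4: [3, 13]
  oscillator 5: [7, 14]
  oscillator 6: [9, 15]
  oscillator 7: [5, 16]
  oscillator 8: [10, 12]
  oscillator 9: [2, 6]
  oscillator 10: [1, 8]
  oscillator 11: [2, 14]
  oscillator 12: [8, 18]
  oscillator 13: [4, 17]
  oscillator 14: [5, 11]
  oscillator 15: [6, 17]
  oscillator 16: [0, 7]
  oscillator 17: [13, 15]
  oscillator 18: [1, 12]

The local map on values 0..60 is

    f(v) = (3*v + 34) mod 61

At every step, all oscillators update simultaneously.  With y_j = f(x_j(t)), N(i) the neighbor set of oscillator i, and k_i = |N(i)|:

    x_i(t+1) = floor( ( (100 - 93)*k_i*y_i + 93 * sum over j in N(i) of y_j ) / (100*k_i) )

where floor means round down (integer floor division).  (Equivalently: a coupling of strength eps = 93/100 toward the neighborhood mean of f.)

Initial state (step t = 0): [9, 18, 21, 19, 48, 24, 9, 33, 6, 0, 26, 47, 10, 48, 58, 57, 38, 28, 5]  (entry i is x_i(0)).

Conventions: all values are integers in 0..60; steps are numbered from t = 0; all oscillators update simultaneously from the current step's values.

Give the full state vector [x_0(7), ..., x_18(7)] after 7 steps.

Simulating step by step:
t=0: [9, 18, 21, 19, 48, 24, 9, 33, 6, 0, 26, 47, 10, 48, 58, 57, 38, 28, 5]
t=1: [26, 48, 42, 28, 43, 19, 26, 33, 28, 19, 40, 32, 47, 56, 47, 28, 6, 40, 17]
t=2: [54, 29, 20, 46, 38, 31, 44, 38, 43, 43, 54, 42, 41, 35, 21, 42, 32, 37, 52]
t=3: [27, 13, 39, 21, 32, 29, 39, 7, 25, 38, 47, 34, 24, 23, 22, 33, 18, 27, 44]
t=4: [33, 45, 20, 31, 36, 47, 19, 44, 48, 28, 31, 32, 45, 31, 37, 39, 52, 28, 29]
t=5: [6, 33, 32, 14, 6, 34, 42, 30, 28, 33, 48, 26, 57, 36, 29, 42, 26, 19, 47]
t=6: [34, 51, 29, 49, 19, 29, 25, 30, 40, 22, 35, 35, 52, 39, 34, 34, 28, 29, 19]
t=7: [54, 22, 30, 24, 43, 11, 28, 54, 13, 52, 17, 35, 29, 43, 36, 51, 11, 24, 7]

Answer: [54, 22, 30, 24, 43, 11, 28, 54, 13, 52, 17, 35, 29, 43, 36, 51, 11, 24, 7]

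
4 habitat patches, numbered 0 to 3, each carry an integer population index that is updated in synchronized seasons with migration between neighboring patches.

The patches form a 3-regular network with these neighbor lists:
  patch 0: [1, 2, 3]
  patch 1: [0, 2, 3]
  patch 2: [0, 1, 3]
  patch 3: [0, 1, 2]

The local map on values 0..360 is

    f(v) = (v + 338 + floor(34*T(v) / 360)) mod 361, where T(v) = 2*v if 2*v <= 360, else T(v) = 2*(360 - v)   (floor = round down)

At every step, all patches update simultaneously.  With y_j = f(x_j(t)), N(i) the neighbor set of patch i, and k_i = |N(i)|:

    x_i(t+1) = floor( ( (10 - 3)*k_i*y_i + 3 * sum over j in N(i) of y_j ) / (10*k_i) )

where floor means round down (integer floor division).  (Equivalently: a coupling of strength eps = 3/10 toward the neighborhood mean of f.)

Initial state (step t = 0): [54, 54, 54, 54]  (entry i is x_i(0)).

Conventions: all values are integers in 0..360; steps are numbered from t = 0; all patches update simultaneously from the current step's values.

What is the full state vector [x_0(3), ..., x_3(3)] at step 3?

Simulating step by step:
t=0: [54, 54, 54, 54]
t=1: [41, 41, 41, 41]
t=2: [25, 25, 25, 25]
t=3: [6, 6, 6, 6]

Answer: [6, 6, 6, 6]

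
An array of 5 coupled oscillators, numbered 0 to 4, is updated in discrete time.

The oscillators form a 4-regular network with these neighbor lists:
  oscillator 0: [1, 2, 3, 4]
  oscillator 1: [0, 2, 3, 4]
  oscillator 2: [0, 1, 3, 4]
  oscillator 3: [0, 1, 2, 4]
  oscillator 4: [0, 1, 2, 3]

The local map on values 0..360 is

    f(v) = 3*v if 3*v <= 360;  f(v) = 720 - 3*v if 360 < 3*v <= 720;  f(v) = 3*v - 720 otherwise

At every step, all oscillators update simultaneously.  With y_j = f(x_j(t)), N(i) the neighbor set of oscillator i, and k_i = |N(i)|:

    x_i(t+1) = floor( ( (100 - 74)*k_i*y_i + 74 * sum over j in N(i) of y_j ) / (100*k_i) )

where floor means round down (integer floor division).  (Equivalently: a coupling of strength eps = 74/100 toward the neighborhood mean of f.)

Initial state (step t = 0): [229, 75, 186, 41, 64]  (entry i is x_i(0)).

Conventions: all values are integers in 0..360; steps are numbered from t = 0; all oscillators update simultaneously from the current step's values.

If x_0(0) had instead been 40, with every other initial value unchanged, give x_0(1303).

Answer: x_0(1303) = 117
Key observation: The state at step 5, [333, 333, 333, 333, 333], reappears at step 9: the system is in a cycle of period 4 from step 5 on.  Therefore the state at step 1303 equals the state at step 5 + ((1303 - 5) mod 4) = 7, which is [117, 117, 117, 117, 117].

Derivation:
t=0: [40, 75, 186, 41, 64]
t=1: [161, 168, 164, 161, 166]
t=2: [228, 227, 228, 228, 227]
t=3: [37, 37, 37, 37, 37]
t=4: [111, 111, 111, 111, 111]
t=5: [333, 333, 333, 333, 333]
t=6: [279, 279, 279, 279, 279]
t=7: [117, 117, 117, 117, 117]
t=8: [351, 351, 351, 351, 351]
t=9: [333, 333, 333, 333, 333]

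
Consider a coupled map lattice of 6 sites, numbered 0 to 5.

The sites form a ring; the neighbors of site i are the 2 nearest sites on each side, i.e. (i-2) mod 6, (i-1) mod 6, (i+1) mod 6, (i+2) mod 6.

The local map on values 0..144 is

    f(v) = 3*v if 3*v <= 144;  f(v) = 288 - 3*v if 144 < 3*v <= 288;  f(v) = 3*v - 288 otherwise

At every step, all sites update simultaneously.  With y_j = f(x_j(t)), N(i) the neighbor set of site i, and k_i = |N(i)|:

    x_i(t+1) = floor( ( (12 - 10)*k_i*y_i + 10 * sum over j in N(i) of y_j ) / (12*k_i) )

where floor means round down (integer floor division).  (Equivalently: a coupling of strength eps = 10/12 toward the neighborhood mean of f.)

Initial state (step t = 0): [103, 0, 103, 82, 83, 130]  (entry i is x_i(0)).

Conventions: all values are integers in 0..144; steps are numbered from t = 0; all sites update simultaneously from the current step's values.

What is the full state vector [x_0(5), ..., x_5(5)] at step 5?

Answer: [103, 104, 100, 103, 104, 101]

Derivation:
t=0: [103, 0, 103, 82, 83, 130]
t=1: [37, 38, 24, 40, 45, 38]
t=2: [109, 105, 112, 110, 109, 119]
t=3: [44, 45, 38, 45, 47, 42]
t=4: [129, 128, 132, 130, 129, 134]
t=5: [103, 104, 100, 103, 104, 101]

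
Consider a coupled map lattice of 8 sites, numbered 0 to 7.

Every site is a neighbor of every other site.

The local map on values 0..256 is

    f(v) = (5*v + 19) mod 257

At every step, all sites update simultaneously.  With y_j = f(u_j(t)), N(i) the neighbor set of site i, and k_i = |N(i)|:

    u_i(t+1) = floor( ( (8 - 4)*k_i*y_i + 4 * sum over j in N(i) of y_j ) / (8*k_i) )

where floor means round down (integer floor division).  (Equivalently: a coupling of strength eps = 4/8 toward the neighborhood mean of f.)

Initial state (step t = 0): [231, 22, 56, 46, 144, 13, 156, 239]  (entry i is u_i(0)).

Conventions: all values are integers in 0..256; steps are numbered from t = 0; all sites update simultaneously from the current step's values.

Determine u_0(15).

Simulating step by step:
t=0: [231, 22, 56, 46, 144, 13, 156, 239]
t=1: [140, 133, 95, 184, 174, 113, 89, 157]
t=2: [174, 159, 187, 158, 136, 116, 175, 100]
t=3: [106, 74, 134, 72, 135, 92, 108, 57]
t=4: [83, 125, 143, 120, 145, 163, 87, 88]
t=5: [170, 150, 188, 139, 193, 121, 179, 181]
t=6: [139, 206, 177, 182, 188, 144, 158, 162]
t=7: [158, 81, 129, 140, 153, 169, 89, 97]
t=8: [96, 151, 144, 167, 85, 119, 168, 185]
t=9: [182, 79, 175, 114, 158, 121, 116, 152]
t=10: [121, 121, 106, 86, 70, 101, 90, 57]
t=11: [106, 106, 74, 141, 107, 63, 150, 79]
t=12: [82, 82, 123, 157, 84, 100, 176, 134]
t=13: [144, 144, 121, 84, 148, 72, 125, 145]
t=14: [201, 201, 152, 182, 209, 157, 160, 203]
t=15: [165, 165, 60, 124, 72, 70, 77, 59]

Answer: u_0(15) = 165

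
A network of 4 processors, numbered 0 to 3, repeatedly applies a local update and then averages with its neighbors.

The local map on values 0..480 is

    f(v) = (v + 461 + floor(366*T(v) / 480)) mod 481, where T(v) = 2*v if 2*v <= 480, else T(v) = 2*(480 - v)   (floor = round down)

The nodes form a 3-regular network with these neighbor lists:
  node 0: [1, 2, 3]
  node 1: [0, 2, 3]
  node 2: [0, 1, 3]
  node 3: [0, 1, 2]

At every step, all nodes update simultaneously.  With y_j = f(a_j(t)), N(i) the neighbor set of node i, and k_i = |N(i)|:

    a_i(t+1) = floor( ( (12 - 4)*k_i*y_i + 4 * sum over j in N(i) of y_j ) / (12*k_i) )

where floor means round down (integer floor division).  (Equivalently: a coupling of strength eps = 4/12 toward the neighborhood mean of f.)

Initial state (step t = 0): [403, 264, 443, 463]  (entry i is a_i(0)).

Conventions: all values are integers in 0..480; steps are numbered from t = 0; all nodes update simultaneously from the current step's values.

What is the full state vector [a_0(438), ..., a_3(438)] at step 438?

Answer: [140, 140, 277, 277]
Key observation: The state at step 35, [277, 277, 140, 140], reappears at step 37: the system is in a cycle of period 2 from step 35 on.  Therefore the state at step 438 equals the state at step 35 + ((438 - 35) mod 2) = 36, which is [140, 140, 277, 277].

Derivation:
t=0: [403, 264, 443, 463]
t=1: [128, 168, 383, 377]
t=2: [253, 309, 101, 103]
t=3: [125, 109, 201, 204]
t=4: [227, 205, 66, 71]
t=5: [83, 52, 124, 132]
t=6: [205, 162, 263, 274]
t=7: [73, 281, 116, 113]
t=8: [178, 133, 238, 234]
t=9: [341, 278, 158, 153]
t=10: [126, 145, 307, 301]
t=11: [252, 279, 125, 127]
t=12: [140, 133, 250, 253]
t=13: [278, 268, 148, 148]
t=14: [145, 147, 294, 294]
t=15: [286, 289, 136, 136]
t=16: [133, 133, 268, 268]
t=17: [265, 265, 140, 140]
t=18: [144, 144, 279, 279]
t=19: [285, 285, 141, 141]
t=20: [137, 137, 279, 279]
t=21: [271, 271, 137, 137]
t=22: [140, 140, 272, 272]
t=23: [278, 278, 142, 142]
t=24: [141, 141, 281, 281]
t=25: [279, 279, 139, 139]
t=26: [138, 138, 275, 275]
t=27: [274, 274, 139, 139]
t=28: [141, 141, 276, 276]
t=29: [280, 280, 141, 141]
t=30: [140, 140, 280, 280]
t=31: [277, 277, 139, 139]
t=32: [139, 139, 275, 275]
t=33: [275, 275, 140, 140]
t=34: [140, 140, 278, 278]
t=35: [277, 277, 140, 140]
t=36: [140, 140, 277, 277]
t=37: [277, 277, 140, 140]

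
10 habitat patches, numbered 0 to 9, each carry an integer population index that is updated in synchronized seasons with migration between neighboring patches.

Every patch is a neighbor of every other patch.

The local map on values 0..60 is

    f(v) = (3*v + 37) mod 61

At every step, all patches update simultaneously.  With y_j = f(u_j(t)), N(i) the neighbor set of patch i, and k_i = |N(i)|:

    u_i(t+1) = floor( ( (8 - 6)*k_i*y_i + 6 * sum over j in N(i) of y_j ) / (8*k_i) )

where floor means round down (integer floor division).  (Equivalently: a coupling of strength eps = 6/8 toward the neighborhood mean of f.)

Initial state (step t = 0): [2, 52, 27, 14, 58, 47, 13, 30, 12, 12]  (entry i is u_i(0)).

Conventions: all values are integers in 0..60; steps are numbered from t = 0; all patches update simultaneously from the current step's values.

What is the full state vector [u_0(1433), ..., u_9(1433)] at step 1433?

Answer: [14, 14, 15, 14, 14, 15, 14, 14, 14, 14]
Key observation: The state at step 7, [52, 52, 53, 52, 52, 53, 52, 52, 52, 52], reappears at step 17: the system is in a cycle of period 10 from step 7 on.  Therefore the state at step 1433 equals the state at step 7 + ((1433 - 7) mod 10) = 13, which is [14, 14, 15, 14, 14, 15, 14, 14, 14, 14].

Derivation:
t=0: [2, 52, 27, 14, 58, 47, 13, 30, 12, 12]
t=1: [28, 23, 30, 24, 26, 30, 23, 22, 23, 23]
t=2: [42, 40, 33, 40, 41, 33, 40, 39, 40, 40]
t=3: [33, 32, 28, 32, 32, 28, 32, 31, 32, 32]
t=4: [19, 19, 27, 19, 19, 27, 19, 18, 19, 19]
t=5: [36, 36, 40, 36, 36, 40, 36, 36, 36, 36]
t=6: [25, 25, 27, 25, 25, 27, 25, 25, 25, 25]
t=7: [52, 52, 53, 52, 52, 53, 52, 52, 52, 52]
t=8: [10, 10, 11, 10, 10, 11, 10, 10, 10, 10]
t=9: [6, 6, 7, 6, 6, 7, 6, 6, 6, 6]
t=10: [55, 55, 56, 55, 55, 56, 55, 55, 55, 55]
t=11: [19, 19, 20, 19, 19, 20, 19, 19, 19, 19]
t=12: [33, 33, 34, 33, 33, 34, 33, 33, 33, 33]
t=13: [14, 14, 15, 14, 14, 15, 14, 14, 14, 14]
t=14: [18, 18, 19, 18, 18, 19, 18, 18, 18, 18]
t=15: [30, 30, 31, 30, 30, 31, 30, 30, 30, 30]
t=16: [5, 5, 6, 5, 5, 6, 5, 5, 5, 5]
t=17: [52, 52, 53, 52, 52, 53, 52, 52, 52, 52]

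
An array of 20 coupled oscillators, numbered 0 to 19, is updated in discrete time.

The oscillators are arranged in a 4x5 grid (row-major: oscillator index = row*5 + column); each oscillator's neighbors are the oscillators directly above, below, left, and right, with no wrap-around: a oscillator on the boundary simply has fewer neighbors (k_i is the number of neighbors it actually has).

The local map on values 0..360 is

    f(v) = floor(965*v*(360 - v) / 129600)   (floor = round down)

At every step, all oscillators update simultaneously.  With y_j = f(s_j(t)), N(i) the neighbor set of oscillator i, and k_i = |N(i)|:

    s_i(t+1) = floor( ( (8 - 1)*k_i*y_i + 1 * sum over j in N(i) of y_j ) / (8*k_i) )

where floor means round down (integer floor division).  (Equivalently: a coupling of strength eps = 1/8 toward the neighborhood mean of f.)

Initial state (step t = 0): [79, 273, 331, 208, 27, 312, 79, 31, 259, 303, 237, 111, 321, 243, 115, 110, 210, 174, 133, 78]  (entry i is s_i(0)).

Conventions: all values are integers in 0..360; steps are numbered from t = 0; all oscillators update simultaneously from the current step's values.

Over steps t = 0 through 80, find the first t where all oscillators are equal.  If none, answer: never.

Answer: never
Key observation: The state at step 9 reappears at step 11 — the system is in a cycle of period 2 from step 9 on.  No step 0..11 is synchronized, and the cycle repeats forever, so no step up to 80 (or ever) has all oscillators equal.

Derivation:
t=0: [79, 273, 331, 208, 27, 312, 79, 31, 259, 303, 237, 111, 321, 243, 115, 110, 210, 174, 133, 78]  (not all equal)
t=1: [162, 170, 82, 219, 80, 119, 162, 81, 190, 131, 211, 201, 104, 207, 203, 206, 231, 232, 221, 169]  (not all equal)
t=2: [236, 236, 174, 224, 173, 215, 235, 173, 236, 221, 233, 235, 200, 233, 236, 234, 222, 220, 228, 239]  (not all equal)
t=3: [217, 218, 238, 226, 238, 230, 219, 238, 218, 227, 220, 219, 236, 220, 217, 219, 227, 229, 223, 215]  (not all equal)
t=4: [230, 229, 216, 224, 217, 222, 228, 216, 229, 224, 228, 228, 217, 228, 230, 228, 224, 222, 227, 231]  (not all equal)
t=5: [222, 223, 230, 226, 230, 227, 224, 230, 223, 225, 224, 224, 230, 224, 222, 224, 225, 227, 224, 221]  (not all equal)
t=6: [227, 226, 222, 224, 222, 224, 225, 222, 226, 225, 225, 225, 222, 225, 227, 226, 225, 224, 226, 227]  (not all equal)
t=7: [224, 225, 227, 226, 227, 225, 226, 227, 225, 225, 225, 226, 227, 225, 224, 225, 225, 226, 225, 224]  (not all equal)
t=8: [226, 225, 224, 224, 224, 225, 225, 224, 225, 225, 225, 225, 224, 225, 226, 226, 225, 225, 225, 226]  (not all equal)
t=9: [225, 225, 226, 226, 226, 225, 226, 226, 226, 225, 225, 226, 226, 225, 225, 225, 225, 226, 225, 225]  (not all equal)
t=10: [226, 225, 225, 225, 225, 225, 225, 225, 225, 225, 225, 225, 225, 225, 226, 226, 225, 225, 225, 226]  (not all equal)
t=11: [225, 225, 226, 226, 226, 225, 226, 226, 226, 225, 225, 226, 226, 225, 225, 225, 225, 226, 225, 225]  (not all equal)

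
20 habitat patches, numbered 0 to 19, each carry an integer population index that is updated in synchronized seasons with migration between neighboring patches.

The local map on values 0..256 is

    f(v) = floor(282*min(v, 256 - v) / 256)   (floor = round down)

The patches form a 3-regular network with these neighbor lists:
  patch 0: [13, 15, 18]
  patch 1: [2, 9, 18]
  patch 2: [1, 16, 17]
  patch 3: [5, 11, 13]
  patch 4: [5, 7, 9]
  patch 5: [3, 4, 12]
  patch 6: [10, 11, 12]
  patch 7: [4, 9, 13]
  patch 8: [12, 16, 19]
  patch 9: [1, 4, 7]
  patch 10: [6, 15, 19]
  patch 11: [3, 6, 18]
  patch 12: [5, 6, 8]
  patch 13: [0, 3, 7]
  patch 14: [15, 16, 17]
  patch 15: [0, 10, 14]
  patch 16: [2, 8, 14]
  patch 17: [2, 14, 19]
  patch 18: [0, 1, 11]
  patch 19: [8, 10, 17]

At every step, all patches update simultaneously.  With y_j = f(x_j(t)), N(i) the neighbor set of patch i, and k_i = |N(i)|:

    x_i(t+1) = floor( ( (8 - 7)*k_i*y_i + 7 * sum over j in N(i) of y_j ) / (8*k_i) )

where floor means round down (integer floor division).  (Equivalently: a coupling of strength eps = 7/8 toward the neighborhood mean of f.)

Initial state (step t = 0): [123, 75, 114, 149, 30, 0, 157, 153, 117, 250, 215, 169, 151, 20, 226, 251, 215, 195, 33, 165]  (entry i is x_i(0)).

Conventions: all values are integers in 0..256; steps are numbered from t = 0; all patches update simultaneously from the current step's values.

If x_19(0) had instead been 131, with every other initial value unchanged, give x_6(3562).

Answer: x_6(3562) = 135
Key observation: The state at step 16, [134, 134, 135, 134, 133, 134, 135, 133, 135, 133, 135, 134, 135, 133, 135, 135, 136, 136, 134, 136], reappears at step 18: the system is in a cycle of period 2 from step 16 on.  Therefore the state at step 3562 equals the state at step 16 + ((3562 - 16) mod 2) = 16, which is [134, 134, 135, 134, 133, 134, 135, 133, 135, 133, 135, 134, 135, 133, 135, 135, 136, 136, 134, 136].

Derivation:
t=0: [123, 75, 114, 149, 30, 0, 157, 153, 117, 250, 215, 169, 151, 20, 226, 251, 215, 195, 33, 131]
t=1: [35, 58, 72, 48, 38, 77, 88, 31, 102, 67, 78, 88, 83, 109, 38, 62, 89, 94, 95, 87]
t=2: [89, 82, 86, 94, 60, 64, 91, 72, 96, 49, 86, 85, 96, 51, 83, 56, 79, 75, 70, 99]
t=3: [68, 76, 87, 76, 67, 88, 97, 60, 100, 75, 90, 93, 93, 88, 78, 90, 95, 96, 91, 95]
t=4: [95, 91, 97, 96, 80, 87, 101, 81, 104, 75, 102, 97, 103, 77, 100, 87, 97, 95, 88, 104]
t=5: [93, 95, 103, 96, 88, 101, 110, 85, 111, 91, 107, 104, 107, 97, 102, 106, 109, 109, 102, 110]
t=6: [110, 107, 114, 109, 100, 106, 116, 99, 119, 97, 119, 112, 117, 100, 117, 111, 116, 115, 107, 119]
t=7: [116, 116, 123, 116, 110, 118, 127, 108, 128, 111, 127, 121, 125, 115, 125, 126, 127, 127, 119, 129]
t=8: [131, 129, 135, 129, 122, 128, 136, 122, 138, 122, 138, 132, 136, 124, 138, 134, 137, 137, 129, 139]
t=9: [136, 135, 133, 137, 136, 135, 132, 134, 130, 135, 131, 136, 133, 136, 131, 131, 130, 130, 137, 129]
t=10: [133, 133, 136, 132, 133, 132, 134, 132, 137, 133, 137, 132, 135, 132, 137, 135, 136, 137, 132, 137]
t=11: [135, 134, 132, 136, 135, 134, 133, 135, 131, 135, 132, 135, 133, 135, 131, 132, 131, 131, 135, 131]
t=12: [133, 134, 136, 133, 133, 133, 134, 133, 136, 133, 136, 133, 135, 132, 136, 135, 136, 136, 133, 136]
t=13: [134, 134, 132, 135, 135, 134, 133, 135, 132, 134, 132, 134, 133, 135, 132, 133, 132, 132, 134, 132]
t=14: [134, 134, 135, 133, 133, 133, 135, 133, 135, 133, 135, 134, 135, 133, 135, 135, 136, 136, 134, 136]
t=15: [134, 134, 132, 134, 135, 134, 133, 135, 132, 134, 132, 134, 133, 134, 132, 133, 132, 132, 134, 132]
t=16: [134, 134, 135, 134, 133, 134, 135, 133, 135, 133, 135, 134, 135, 133, 135, 135, 136, 136, 134, 136]
t=17: [134, 134, 132, 134, 134, 134, 133, 135, 132, 134, 132, 133, 133, 134, 132, 133, 132, 132, 134, 132]
t=18: [134, 134, 135, 134, 133, 134, 135, 133, 135, 133, 135, 134, 135, 133, 135, 135, 136, 136, 134, 136]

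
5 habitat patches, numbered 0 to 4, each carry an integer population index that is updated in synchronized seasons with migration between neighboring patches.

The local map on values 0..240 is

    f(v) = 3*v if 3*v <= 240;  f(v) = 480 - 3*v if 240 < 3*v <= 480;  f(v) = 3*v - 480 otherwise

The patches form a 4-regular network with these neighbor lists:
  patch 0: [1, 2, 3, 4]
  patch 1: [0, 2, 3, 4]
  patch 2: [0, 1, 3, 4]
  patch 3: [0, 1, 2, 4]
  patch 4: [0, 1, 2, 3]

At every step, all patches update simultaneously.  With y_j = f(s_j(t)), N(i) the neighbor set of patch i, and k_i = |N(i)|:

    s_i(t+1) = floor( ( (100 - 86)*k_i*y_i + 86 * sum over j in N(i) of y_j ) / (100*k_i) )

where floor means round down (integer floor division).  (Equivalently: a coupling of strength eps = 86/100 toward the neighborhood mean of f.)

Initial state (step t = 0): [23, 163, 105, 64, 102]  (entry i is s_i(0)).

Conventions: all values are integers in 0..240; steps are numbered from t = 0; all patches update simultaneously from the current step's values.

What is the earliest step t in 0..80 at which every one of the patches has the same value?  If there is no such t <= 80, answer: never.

Simulating step by step:
t=0: [23, 163, 105, 64, 102]  (not all equal)
t=1: [125, 130, 118, 116, 117]  (not all equal)
t=2: [117, 118, 115, 115, 115]  (not all equal)
t=3: [132, 132, 131, 131, 131]  (not all equal)
t=4: [85, 85, 85, 85, 85]  (all equal)

Answer: 4
Key observation: Synchronization is absorbing here: once all patches are equal they stay equal, and step 4 is the first all-equal step.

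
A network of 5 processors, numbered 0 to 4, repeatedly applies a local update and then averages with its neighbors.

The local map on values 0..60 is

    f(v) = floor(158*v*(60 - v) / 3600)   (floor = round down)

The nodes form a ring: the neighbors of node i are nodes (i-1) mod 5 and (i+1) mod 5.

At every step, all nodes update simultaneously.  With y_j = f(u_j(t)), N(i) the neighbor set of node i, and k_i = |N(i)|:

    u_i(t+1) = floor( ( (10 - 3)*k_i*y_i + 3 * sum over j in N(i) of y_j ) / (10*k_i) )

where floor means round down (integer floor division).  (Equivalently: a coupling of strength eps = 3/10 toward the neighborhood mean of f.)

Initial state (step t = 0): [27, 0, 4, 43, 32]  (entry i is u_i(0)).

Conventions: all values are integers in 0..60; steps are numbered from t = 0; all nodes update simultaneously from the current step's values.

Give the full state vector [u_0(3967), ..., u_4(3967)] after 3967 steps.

Answer: [37, 37, 37, 37, 37]
Key observation: The state at step 4, [37, 37, 37, 37, 37], reappears at step 5: the system is in a cycle of period 1 from step 4 on.  Therefore the state at step 3967 equals the state at step 4 + ((3967 - 4) mod 1) = 4, which is [37, 37, 37, 37, 37].

Derivation:
t=0: [27, 0, 4, 43, 32]
t=1: [33, 7, 11, 29, 37]
t=2: [35, 20, 24, 36, 37]
t=3: [37, 35, 36, 37, 37]
t=4: [37, 37, 37, 37, 37]
t=5: [37, 37, 37, 37, 37]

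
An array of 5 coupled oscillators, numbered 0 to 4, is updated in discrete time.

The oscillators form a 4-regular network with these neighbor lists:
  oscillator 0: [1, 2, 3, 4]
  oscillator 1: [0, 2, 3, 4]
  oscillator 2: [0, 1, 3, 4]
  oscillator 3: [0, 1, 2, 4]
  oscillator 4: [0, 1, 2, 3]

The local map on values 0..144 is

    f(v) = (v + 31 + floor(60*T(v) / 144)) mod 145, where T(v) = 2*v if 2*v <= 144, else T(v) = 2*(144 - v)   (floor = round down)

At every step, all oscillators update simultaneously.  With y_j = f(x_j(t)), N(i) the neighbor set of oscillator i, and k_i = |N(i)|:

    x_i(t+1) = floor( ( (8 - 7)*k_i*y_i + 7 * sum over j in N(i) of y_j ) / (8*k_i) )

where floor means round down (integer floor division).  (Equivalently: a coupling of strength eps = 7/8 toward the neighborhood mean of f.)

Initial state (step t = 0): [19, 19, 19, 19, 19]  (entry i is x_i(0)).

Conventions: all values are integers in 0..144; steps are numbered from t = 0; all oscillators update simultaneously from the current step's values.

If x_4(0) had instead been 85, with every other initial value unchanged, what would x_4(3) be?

Answer: x_4(3) = 28
Key observation: This trace re-runs the system from the modified initial state.

Derivation:
t=0: [19, 19, 19, 19, 85]
t=1: [55, 55, 55, 55, 59]
t=2: [132, 132, 132, 132, 132]
t=3: [28, 28, 28, 28, 28]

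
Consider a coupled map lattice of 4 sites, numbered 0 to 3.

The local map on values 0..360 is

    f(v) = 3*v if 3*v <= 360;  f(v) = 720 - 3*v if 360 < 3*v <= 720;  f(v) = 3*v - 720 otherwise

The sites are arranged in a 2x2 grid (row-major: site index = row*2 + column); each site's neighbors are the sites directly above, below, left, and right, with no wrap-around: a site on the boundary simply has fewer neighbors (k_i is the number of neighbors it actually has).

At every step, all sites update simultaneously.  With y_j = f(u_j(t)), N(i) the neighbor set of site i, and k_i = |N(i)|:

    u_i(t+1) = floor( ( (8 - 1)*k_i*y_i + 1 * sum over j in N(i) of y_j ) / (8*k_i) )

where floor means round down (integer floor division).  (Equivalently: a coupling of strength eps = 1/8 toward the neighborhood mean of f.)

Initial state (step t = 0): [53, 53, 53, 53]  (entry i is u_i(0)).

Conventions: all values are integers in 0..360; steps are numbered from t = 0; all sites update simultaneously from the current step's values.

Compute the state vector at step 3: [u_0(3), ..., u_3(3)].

Answer: [9, 9, 9, 9]

Derivation:
t=0: [53, 53, 53, 53]
t=1: [159, 159, 159, 159]
t=2: [243, 243, 243, 243]
t=3: [9, 9, 9, 9]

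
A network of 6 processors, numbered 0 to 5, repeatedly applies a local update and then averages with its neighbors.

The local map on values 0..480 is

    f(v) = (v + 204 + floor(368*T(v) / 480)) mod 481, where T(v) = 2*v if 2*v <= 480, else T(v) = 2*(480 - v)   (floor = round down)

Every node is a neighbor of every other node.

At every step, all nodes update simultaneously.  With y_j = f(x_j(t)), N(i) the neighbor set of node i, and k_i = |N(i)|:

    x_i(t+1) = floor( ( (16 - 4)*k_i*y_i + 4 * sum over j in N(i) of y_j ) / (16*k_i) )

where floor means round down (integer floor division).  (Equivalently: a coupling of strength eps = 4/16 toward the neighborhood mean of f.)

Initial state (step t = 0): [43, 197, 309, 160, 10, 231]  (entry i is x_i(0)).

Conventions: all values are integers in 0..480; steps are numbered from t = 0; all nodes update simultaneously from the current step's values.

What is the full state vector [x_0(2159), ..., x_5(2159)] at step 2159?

Simulating step by step:
t=0: [43, 197, 309, 160, 10, 231]
t=1: [293, 230, 280, 164, 234, 290]
t=2: [295, 297, 299, 180, 304, 296]
t=3: [294, 293, 293, 209, 291, 294]
t=4: [299, 299, 299, 264, 300, 299]
t=5: [299, 299, 299, 313, 299, 299]
t=6: [298, 298, 298, 293, 298, 298]
t=7: [300, 300, 300, 301, 300, 300]
t=8: [298, 298, 298, 298, 298, 298]
t=9: [300, 300, 300, 300, 300, 300]
t=10: [299, 299, 299, 299, 299, 299]
t=11: [299, 299, 299, 299, 299, 299]

Answer: [299, 299, 299, 299, 299, 299]
Key observation: The state at step 10, [299, 299, 299, 299, 299, 299], reappears at step 11: the system is in a cycle of period 1 from step 10 on.  Therefore the state at step 2159 equals the state at step 10 + ((2159 - 10) mod 1) = 10, which is [299, 299, 299, 299, 299, 299].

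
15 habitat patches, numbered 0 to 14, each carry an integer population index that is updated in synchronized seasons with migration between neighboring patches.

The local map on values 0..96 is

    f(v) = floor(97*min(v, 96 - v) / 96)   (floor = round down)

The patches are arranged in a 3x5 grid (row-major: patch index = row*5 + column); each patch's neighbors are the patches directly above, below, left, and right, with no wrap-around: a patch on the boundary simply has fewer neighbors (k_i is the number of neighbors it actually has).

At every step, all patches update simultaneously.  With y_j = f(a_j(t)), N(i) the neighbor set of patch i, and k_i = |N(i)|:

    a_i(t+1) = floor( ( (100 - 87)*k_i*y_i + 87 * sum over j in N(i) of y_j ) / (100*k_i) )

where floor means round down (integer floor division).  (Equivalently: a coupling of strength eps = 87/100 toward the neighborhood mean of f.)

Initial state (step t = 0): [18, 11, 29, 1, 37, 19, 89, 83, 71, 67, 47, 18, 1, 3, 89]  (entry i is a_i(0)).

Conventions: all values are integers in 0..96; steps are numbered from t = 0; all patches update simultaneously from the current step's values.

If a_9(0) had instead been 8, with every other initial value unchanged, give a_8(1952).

Simulating step by step:
t=0: [18, 11, 29, 1, 37, 19, 89, 83, 71, 8, 47, 18, 1, 3, 89]
t=1: [15, 17, 11, 26, 8, 23, 14, 15, 8, 21, 22, 18, 9, 9, 5]
t=2: [19, 13, 18, 11, 21, 17, 17, 11, 16, 8, 20, 15, 13, 7, 13]
t=3: [15, 17, 12, 17, 10, 18, 14, 15, 10, 15, 16, 16, 11, 13, 8]
t=4: [17, 14, 15, 11, 15, 15, 16, 12, 14, 10, 16, 13, 14, 10, 13]
t=5: [14, 15, 12, 14, 11, 16, 13, 14, 11, 13, 14, 15, 11, 13, 10]
t=6: [15, 13, 14, 11, 13, 13, 14, 12, 13, 10, 15, 12, 13, 10, 12]
t=7: [13, 14, 12, 13, 10, 14, 12, 13, 11, 12, 12, 13, 11, 12, 10]
t=8: [13, 12, 13, 11, 12, 12, 13, 11, 12, 10, 13, 11, 12, 10, 11]
t=9: [12, 12, 11, 12, 10, 12, 11, 12, 10, 11, 11, 12, 10, 11, 10]
t=10: [12, 11, 11, 10, 11, 11, 11, 10, 11, 10, 11, 10, 11, 10, 10]
t=11: [11, 11, 10, 10, 10, 11, 10, 10, 10, 10, 10, 10, 10, 10, 10]
t=12: [11, 10, 10, 10, 10, 10, 10, 10, 10, 10, 10, 10, 10, 10, 10]
t=13: [10, 10, 10, 10, 10, 10, 10, 10, 10, 10, 10, 10, 10, 10, 10]
t=14: [10, 10, 10, 10, 10, 10, 10, 10, 10, 10, 10, 10, 10, 10, 10]

Answer: a_8(1952) = 10
Key observation: The state at step 13, [10, 10, 10, 10, 10, 10, 10, 10, 10, 10, 10, 10, 10, 10, 10], reappears at step 14: the system is in a cycle of period 1 from step 13 on.  Therefore the state at step 1952 equals the state at step 13 + ((1952 - 13) mod 1) = 13, which is [10, 10, 10, 10, 10, 10, 10, 10, 10, 10, 10, 10, 10, 10, 10].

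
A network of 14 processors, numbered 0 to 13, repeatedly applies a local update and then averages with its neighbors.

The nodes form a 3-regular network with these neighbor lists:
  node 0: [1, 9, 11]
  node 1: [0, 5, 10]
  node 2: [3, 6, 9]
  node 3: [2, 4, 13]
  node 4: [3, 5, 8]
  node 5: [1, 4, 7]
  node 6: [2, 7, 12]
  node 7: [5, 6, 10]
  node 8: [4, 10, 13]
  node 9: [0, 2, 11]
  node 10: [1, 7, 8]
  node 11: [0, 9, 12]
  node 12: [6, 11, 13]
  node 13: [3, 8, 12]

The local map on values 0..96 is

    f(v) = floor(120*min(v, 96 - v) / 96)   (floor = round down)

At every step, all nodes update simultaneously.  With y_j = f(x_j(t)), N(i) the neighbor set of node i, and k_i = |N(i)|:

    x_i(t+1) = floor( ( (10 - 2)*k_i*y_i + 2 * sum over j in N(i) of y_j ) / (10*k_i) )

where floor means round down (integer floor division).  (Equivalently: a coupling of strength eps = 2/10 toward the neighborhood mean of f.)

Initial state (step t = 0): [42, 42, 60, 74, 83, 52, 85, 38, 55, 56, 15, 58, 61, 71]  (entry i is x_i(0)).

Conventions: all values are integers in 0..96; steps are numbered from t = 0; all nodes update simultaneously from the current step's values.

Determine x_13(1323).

Answer: x_13(1323) = 51
Key observation: The state at step 11, [48, 46, 55, 55, 57, 52, 56, 55, 53, 50, 51, 50, 56, 51], reappears at step 15: the system is in a cycle of period 4 from step 11 on.  Therefore the state at step 1323 equals the state at step 11 + ((1323 - 11) mod 4) = 11, which is [48, 46, 55, 55, 57, 52, 56, 55, 53, 50, 51, 50, 56, 51].

Derivation:
t=0: [42, 42, 60, 74, 83, 52, 85, 38, 55, 56, 15, 58, 61, 71]
t=1: [51, 49, 42, 27, 21, 51, 19, 43, 45, 49, 24, 47, 40, 32]
t=2: [56, 55, 49, 34, 30, 53, 28, 49, 51, 57, 35, 57, 48, 41]
t=3: [49, 50, 54, 43, 39, 52, 39, 55, 53, 48, 45, 48, 56, 51]
t=4: [58, 56, 52, 52, 49, 54, 48, 51, 53, 59, 55, 59, 50, 55]
t=5: [47, 50, 54, 54, 57, 52, 59, 55, 53, 46, 51, 46, 56, 51]
t=6: [57, 56, 51, 52, 49, 54, 47, 51, 53, 56, 55, 56, 50, 55]
t=7: [48, 50, 55, 55, 57, 52, 57, 55, 53, 50, 51, 50, 56, 51]
t=8: [59, 57, 51, 51, 49, 54, 48, 51, 53, 56, 55, 56, 50, 55]
t=9: [46, 48, 55, 55, 57, 52, 59, 55, 53, 50, 51, 50, 56, 51]
t=10: [57, 59, 51, 51, 49, 54, 46, 51, 53, 56, 55, 56, 50, 55]
t=11: [48, 46, 55, 55, 57, 52, 56, 55, 53, 50, 51, 50, 56, 51]
t=12: [59, 57, 51, 51, 49, 54, 50, 51, 53, 56, 55, 56, 50, 55]
t=13: [46, 48, 55, 55, 57, 52, 56, 55, 53, 50, 51, 50, 56, 51]
t=14: [57, 59, 51, 51, 49, 54, 50, 51, 53, 56, 55, 56, 50, 55]
t=15: [48, 46, 55, 55, 57, 52, 56, 55, 53, 50, 51, 50, 56, 51]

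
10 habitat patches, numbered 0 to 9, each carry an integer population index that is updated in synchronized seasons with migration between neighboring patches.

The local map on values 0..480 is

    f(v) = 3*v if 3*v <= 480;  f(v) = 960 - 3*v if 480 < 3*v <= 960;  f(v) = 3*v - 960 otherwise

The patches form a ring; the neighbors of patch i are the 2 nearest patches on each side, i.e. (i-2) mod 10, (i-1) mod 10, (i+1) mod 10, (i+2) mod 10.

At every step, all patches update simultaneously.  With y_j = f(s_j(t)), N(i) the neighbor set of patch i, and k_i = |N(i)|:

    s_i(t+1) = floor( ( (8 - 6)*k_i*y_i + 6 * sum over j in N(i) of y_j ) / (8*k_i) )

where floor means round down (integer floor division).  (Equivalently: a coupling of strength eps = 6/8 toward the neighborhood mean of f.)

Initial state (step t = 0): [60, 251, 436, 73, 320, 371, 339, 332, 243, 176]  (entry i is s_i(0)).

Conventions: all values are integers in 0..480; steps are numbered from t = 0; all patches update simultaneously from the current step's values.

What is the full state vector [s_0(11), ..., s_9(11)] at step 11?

Simulating step by step:
t=0: [60, 251, 436, 73, 320, 371, 339, 332, 243, 176]
t=1: [273, 272, 200, 187, 145, 96, 93, 172, 189, 230]
t=2: [254, 255, 299, 329, 357, 363, 362, 341, 310, 277]
t=3: [127, 126, 115, 100, 92, 93, 93, 93, 104, 123]
t=4: [358, 356, 336, 314, 294, 282, 284, 302, 323, 345]
t=5: [73, 74, 71, 69, 73, 76, 74, 70, 68, 72]
t=6: [215, 215, 215, 217, 217, 217, 216, 215, 213, 214]
t=7: [316, 314, 312, 311, 310, 310, 313, 315, 316, 316]
t=8: [15, 18, 22, 25, 26, 24, 21, 17, 14, 13]
t=9: [48, 55, 63, 69, 71, 68, 61, 53, 47, 45]
t=10: [154, 167, 183, 196, 200, 193, 180, 164, 151, 147]
t=11: [446, 430, 412, 395, 387, 399, 416, 434, 449, 455]

Answer: [446, 430, 412, 395, 387, 399, 416, 434, 449, 455]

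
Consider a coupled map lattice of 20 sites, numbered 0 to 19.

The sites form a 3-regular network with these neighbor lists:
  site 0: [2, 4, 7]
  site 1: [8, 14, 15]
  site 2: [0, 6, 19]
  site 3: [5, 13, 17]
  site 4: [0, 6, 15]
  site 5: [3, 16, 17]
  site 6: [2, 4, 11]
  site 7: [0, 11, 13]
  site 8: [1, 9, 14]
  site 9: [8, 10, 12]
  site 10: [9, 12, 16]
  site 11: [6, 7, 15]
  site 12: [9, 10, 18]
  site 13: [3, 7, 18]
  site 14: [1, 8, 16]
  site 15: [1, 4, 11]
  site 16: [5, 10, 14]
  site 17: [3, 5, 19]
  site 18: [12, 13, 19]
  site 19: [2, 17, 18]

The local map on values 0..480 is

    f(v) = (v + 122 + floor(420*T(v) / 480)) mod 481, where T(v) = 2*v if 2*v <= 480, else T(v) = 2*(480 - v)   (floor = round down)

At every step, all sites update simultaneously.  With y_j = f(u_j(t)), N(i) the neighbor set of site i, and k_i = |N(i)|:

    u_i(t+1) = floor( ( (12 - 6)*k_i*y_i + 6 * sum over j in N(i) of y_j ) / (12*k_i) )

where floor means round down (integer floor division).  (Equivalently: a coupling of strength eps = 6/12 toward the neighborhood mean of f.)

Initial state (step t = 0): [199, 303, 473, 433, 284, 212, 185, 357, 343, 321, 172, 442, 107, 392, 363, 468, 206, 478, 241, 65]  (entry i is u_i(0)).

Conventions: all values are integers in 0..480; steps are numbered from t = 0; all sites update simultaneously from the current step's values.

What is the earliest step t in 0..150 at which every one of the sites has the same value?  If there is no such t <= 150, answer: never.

Answer: never
Key observation: The state at step 16 reappears at step 18 — the system is in a cycle of period 2 from step 16 on.  No step 0..18 is synchronized, and the cycle repeats forever, so no step up to 150 (or ever) has all sites equal.

Derivation:
t=0: [199, 303, 473, 433, 284, 212, 185, 357, 343, 321, 172, 442, 107, 392, 363, 468, 206, 478, 241, 65]  (not all equal)
t=1: [195, 220, 169, 166, 211, 192, 165, 193, 228, 245, 200, 156, 317, 205, 217, 176, 194, 174, 300, 241]  (not all equal)
t=2: [171, 228, 147, 130, 176, 149, 113, 160, 264, 265, 214, 100, 245, 189, 233, 152, 186, 153, 252, 230]  (not all equal)
t=3: [97, 237, 158, 284, 162, 140, 310, 151, 280, 275, 236, 293, 282, 222, 257, 161, 169, 164, 267, 202]  (not all equal)
t=4: [230, 253, 176, 195, 162, 90, 194, 178, 277, 275, 253, 195, 275, 226, 255, 148, 153, 127, 259, 172]  (not all equal)
t=5: [193, 247, 156, 272, 125, 302, 151, 183, 278, 276, 247, 147, 278, 229, 248, 116, 188, 345, 251, 204]  (not all equal)
t=6: [198, 315, 106, 262, 343, 236, 124, 153, 280, 276, 264, 129, 279, 253, 268, 354, 219, 233, 270, 198]  (not all equal)
t=7: [208, 249, 345, 285, 255, 279, 416, 189, 268, 274, 272, 361, 274, 249, 266, 264, 263, 267, 263, 254]  (not all equal)
t=8: [218, 287, 223, 274, 255, 273, 204, 199, 281, 276, 277, 207, 276, 265, 283, 273, 279, 278, 284, 275]  (not all equal)
t=9: [241, 268, 246, 275, 264, 274, 226, 216, 269, 273, 273, 216, 272, 262, 268, 265, 271, 273, 272, 269]  (not all equal)
t=10: [285, 280, 288, 276, 282, 275, 266, 254, 278, 276, 276, 247, 276, 273, 279, 274, 277, 276, 278, 281]  (not all equal)
t=11: [270, 271, 268, 274, 271, 273, 278, 284, 272, 273, 273, 288, 273, 277, 271, 276, 273, 273, 272, 270]  (not all equal)
t=12: [276, 276, 278, 275, 275, 275, 273, 270, 276, 276, 276, 268, 276, 273, 276, 273, 276, 276, 276, 277]  (not all equal)
t=13: [274, 274, 273, 274, 274, 274, 275, 277, 274, 274, 274, 278, 274, 275, 274, 276, 274, 273, 274, 273]  (not all equal)
t=14: [274, 274, 275, 275, 274, 275, 274, 273, 275, 275, 275, 272, 275, 274, 275, 274, 275, 275, 275, 275]  (not all equal)
t=15: [275, 274, 274, 274, 275, 274, 275, 275, 274, 274, 274, 276, 274, 274, 274, 275, 274, 274, 274, 274]  (not all equal)
t=16: [274, 274, 274, 275, 274, 275, 274, 274, 275, 275, 275, 274, 275, 274, 275, 274, 275, 275, 275, 275]  (not all equal)
t=17: [275, 274, 274, 274, 275, 274, 275, 275, 274, 274, 274, 275, 274, 274, 274, 275, 274, 274, 274, 274]  (not all equal)
t=18: [274, 274, 274, 275, 274, 275, 274, 274, 275, 275, 275, 274, 275, 274, 275, 274, 275, 275, 275, 275]  (not all equal)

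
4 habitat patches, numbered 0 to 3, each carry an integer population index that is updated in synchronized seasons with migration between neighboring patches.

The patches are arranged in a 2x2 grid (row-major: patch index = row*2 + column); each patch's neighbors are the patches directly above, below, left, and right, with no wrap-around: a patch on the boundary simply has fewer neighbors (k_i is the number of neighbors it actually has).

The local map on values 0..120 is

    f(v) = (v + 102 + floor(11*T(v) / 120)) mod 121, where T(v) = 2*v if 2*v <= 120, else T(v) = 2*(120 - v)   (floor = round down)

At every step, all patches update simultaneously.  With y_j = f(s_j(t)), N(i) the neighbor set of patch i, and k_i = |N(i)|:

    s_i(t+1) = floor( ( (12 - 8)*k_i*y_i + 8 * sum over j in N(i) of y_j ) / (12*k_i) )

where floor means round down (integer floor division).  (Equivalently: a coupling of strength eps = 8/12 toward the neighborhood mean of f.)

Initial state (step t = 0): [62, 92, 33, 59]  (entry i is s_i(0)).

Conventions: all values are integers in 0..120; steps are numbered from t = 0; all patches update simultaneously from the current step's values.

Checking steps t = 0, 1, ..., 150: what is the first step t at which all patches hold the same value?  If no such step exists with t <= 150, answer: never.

Answer: 5
Key observation: Synchronization is absorbing here: once all patches are equal they stay equal, and step 5 is the first all-equal step.

Derivation:
t=0: [62, 92, 33, 59]  (not all equal)
t=1: [50, 60, 41, 49]  (not all equal)
t=2: [40, 43, 35, 39]  (not all equal)
t=3: [27, 28, 25, 26]  (not all equal)
t=4: [12, 12, 11, 11]  (not all equal)
t=5: [115, 115, 115, 115]  (all equal)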